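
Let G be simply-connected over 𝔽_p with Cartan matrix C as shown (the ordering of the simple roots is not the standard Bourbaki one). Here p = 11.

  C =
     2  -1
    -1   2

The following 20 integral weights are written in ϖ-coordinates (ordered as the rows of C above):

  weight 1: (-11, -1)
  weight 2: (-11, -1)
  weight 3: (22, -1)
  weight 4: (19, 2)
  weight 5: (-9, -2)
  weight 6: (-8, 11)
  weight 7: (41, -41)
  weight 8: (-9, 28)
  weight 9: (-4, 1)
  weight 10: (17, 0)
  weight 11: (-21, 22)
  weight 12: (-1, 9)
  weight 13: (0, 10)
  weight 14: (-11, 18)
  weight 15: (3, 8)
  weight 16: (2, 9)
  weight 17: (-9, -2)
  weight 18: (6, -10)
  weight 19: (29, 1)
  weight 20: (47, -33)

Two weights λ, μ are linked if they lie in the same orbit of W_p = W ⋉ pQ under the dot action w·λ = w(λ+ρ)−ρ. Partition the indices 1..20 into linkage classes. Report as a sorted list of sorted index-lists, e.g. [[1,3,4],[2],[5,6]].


A_2 Cartan matrix, 2 simple roots permuted; ρ=(1,1).

Folding the 20 weights λ_j+ρ into Ā_11 (reps in the given 2-coord order):

  λ_1+ρ ↦ (0, 10) · λ_2+ρ ↦ (0, 10) · λ_3+ρ ↦ (0, 10) · λ_4+ρ ↦ (1, 8) · λ_5+ρ ↦ (1, 8) · λ_6+ρ ↦ (6, 4) · λ_7+ρ ↦ (2, 7) · λ_8+ρ ↦ (3, 7) · λ_9+ρ ↦ (2, 1) · λ_10+ρ ↦ (3, 7) · λ_11+ρ ↦ (1, 8) · λ_12+ρ ↦ (0, 10) · λ_13+ρ ↦ (0, 10) · λ_14+ρ ↦ (2, 1) · λ_15+ρ ↦ (2, 7) · λ_16+ρ ↦ (1, 8) · λ_17+ρ ↦ (1, 8) · λ_18+ρ ↦ (2, 7) · λ_19+ρ ↦ (2, 1) · λ_20+ρ ↦ (6, 4)

The 20 indices split into 6 linkage classes (same alcove rep ⇔ same W_11-dot-orbit):

[[1, 2, 3, 12, 13], [4, 5, 11, 16, 17], [6, 20], [7, 15, 18], [8, 10], [9, 14, 19]]


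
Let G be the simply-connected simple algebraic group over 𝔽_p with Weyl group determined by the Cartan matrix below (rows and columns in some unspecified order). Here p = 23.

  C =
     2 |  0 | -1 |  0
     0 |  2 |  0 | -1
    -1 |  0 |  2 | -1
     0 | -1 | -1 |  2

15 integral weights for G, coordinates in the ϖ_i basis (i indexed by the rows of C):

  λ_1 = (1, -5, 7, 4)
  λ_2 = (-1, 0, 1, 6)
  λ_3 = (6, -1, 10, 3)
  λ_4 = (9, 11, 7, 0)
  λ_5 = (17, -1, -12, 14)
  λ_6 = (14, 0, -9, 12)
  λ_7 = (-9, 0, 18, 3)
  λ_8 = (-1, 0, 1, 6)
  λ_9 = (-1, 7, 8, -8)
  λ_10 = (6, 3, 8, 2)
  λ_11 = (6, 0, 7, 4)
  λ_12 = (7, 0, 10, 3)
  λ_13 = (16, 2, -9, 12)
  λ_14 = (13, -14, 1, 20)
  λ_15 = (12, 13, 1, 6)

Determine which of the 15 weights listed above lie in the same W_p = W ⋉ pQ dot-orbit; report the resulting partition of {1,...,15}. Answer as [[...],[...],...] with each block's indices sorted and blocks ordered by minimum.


Type A_4, rank 4, |W|=120; reorder rows/cols to standard.

Ā_23 reps of the 15 weights (A_4, coords as presented):

    1: (2, 4, 8, 1)
    2: (0, 1, 2, 7)
    3: (7, 0, 11, 4)
    4: (2, 4, 8, 1)
    5: (7, 0, 11, 4)
    6: (7, 1, 8, 5)
    7: (7, 0, 11, 4)
    8: (0, 1, 2, 7)
    9: (0, 1, 2, 7)
    10: (7, 4, 9, 3)
    11: (7, 1, 8, 5)
    12: (7, 0, 11, 4)
    13: (7, 1, 8, 5)
    14: (0, 1, 2, 7)
    15: (0, 1, 2, 7)

The 15 indices split into 5 linkage classes (same alcove rep ⇔ same W_23-dot-orbit):

[[1, 4], [2, 8, 9, 14, 15], [3, 5, 7, 12], [6, 11, 13], [10]]


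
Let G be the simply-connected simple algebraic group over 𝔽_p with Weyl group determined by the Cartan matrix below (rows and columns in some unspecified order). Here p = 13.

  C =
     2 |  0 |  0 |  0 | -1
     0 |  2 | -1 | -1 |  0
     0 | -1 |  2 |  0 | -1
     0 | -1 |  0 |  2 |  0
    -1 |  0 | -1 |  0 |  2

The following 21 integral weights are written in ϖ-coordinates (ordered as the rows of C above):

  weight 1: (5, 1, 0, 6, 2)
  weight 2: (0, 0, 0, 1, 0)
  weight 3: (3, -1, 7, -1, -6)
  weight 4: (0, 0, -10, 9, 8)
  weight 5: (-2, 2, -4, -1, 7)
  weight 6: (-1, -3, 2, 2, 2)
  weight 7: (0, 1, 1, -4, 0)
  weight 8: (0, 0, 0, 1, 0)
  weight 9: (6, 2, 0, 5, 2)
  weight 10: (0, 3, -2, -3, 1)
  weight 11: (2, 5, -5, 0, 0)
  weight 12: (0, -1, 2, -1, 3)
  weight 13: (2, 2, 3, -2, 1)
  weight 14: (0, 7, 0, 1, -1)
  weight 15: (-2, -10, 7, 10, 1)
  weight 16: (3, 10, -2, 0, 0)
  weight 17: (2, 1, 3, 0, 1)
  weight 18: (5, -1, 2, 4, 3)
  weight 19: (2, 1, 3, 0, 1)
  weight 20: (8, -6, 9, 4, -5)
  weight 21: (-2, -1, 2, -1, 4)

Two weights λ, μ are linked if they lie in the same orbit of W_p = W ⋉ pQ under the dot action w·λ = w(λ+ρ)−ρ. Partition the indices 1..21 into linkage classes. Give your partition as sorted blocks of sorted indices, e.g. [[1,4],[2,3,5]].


Dynkin diagram of C (from the 8 off-diagonal −1 entries): A_5.

Each λ_j+ρ reduced to Ā_13; 5-tuples below use C's row order:

  1: (0, 2, 1, 1, 3) · 2: (1, 1, 1, 2, 1) · 3: (1, 0, 3, 0, 4) · 4: (1, 8, 1, 2, 0) · 5: (1, 0, 3, 0, 4) · 6: (0, 2, 1, 1, 3) · 7: (1, 1, 1, 2, 1) · 8: (1, 1, 1, 2, 1) · 9: (0, 2, 1, 1, 3) · 10: (1, 1, 1, 2, 1) · 11: (0, 2, 1, 1, 3) · 12: (1, 0, 3, 0, 4) · 13: (3, 2, 4, 1, 2) · 14: (1, 8, 1, 2, 0) · 15: (1, 8, 1, 2, 0) · 16: (1, 8, 1, 2, 0) · 17: (3, 2, 4, 1, 2) · 18: (1, 0, 3, 0, 4) · 19: (3, 2, 4, 1, 2) · 20: (3, 3, 1, 2, 4) · 21: (1, 0, 3, 0, 4)

Grouping the 21 weights by Ā_13-representative: 6 linkage classes.

[[1, 6, 9, 11], [2, 7, 8, 10], [3, 5, 12, 18, 21], [4, 14, 15, 16], [13, 17, 19], [20]]


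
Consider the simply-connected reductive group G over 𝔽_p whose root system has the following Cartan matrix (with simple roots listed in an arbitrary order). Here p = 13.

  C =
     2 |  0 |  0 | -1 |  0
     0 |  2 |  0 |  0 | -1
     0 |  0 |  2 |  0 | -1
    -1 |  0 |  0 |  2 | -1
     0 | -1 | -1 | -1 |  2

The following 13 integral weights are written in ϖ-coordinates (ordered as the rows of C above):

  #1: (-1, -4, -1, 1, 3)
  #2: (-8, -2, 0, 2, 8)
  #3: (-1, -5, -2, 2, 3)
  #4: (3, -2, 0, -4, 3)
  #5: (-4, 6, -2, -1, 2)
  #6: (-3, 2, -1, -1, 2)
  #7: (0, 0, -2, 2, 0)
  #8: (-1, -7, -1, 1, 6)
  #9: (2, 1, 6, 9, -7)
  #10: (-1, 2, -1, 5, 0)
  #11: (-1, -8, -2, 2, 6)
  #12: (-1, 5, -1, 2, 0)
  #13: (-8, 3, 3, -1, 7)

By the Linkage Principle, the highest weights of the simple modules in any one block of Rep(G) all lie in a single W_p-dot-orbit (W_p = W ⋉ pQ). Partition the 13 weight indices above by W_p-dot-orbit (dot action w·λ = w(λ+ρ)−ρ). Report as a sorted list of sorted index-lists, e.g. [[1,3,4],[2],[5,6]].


Cartan matrix: type D_5 (|W|=1920); un-permuting the 5 rows.

Alcove-folded reps (p=13, 13 weights, presented ϖ-order):

    λ_1+ρ ↦ (0, 3, 0, 2, 1)
    λ_2+ρ ↦ (1, 1, 1, 3, 0)
    λ_3+ρ ↦ (0, 3, 0, 2, 1)
    λ_4+ρ ↦ (1, 1, 1, 3, 0)
    λ_5+ρ ↦ (0, 6, 0, 2, 1)
    λ_6+ρ ↦ (0, 3, 0, 2, 1)
    λ_7+ρ ↦ (1, 1, 1, 3, 0)
    λ_8+ρ ↦ (0, 6, 0, 2, 1)
    λ_9+ρ ↦ (0, 3, 0, 2, 1)
    λ_10+ρ ↦ (0, 3, 0, 2, 1)
    λ_11+ρ ↦ (0, 6, 0, 2, 1)
    λ_12+ρ ↦ (0, 6, 0, 2, 1)
    λ_13+ρ ↦ (1, 1, 1, 3, 0)

Grouping the 13 weights by Ā_13-representative: 3 linkage classes.

[[1, 3, 6, 9, 10], [2, 4, 7, 13], [5, 8, 11, 12]]


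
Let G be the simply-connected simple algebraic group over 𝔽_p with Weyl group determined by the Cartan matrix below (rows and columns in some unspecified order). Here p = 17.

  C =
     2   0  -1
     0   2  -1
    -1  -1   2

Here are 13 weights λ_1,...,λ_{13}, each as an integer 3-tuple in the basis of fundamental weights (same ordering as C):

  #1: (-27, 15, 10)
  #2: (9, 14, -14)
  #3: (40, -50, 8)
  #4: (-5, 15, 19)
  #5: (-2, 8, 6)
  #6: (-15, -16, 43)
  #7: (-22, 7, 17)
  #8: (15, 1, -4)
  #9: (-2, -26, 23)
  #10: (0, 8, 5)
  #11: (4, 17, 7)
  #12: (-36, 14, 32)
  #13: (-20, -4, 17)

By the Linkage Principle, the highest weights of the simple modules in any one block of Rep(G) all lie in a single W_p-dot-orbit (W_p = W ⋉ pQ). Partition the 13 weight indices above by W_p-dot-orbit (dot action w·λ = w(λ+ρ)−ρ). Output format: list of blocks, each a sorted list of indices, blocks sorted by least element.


A_3 Cartan matrix, 3 simple roots permuted; ρ=(1,1,1).

Ā_17 reps of the 13 weights (A_3, coords as presented):

    λ_1 → (1, 9, 6)
    λ_2 → (3, 2, 10)
    λ_3 → (1, 9, 6)
    λ_4 → (13, 1, 2)
    λ_5 → (1, 9, 6)
    λ_6 → (3, 2, 10)
    λ_7 → (8, 3, 1)
    λ_8 → (13, 1, 2)
    λ_9 → (1, 9, 6)
    λ_10 → (1, 9, 6)
    λ_11 → (8, 3, 1)
    λ_12 → (13, 1, 2)
    λ_13 → (13, 1, 2)

4 distinct reps among the 13 weights ⇒ 4 W_17-linkage classes:

[[1, 3, 5, 9, 10], [2, 6], [4, 8, 12, 13], [7, 11]]


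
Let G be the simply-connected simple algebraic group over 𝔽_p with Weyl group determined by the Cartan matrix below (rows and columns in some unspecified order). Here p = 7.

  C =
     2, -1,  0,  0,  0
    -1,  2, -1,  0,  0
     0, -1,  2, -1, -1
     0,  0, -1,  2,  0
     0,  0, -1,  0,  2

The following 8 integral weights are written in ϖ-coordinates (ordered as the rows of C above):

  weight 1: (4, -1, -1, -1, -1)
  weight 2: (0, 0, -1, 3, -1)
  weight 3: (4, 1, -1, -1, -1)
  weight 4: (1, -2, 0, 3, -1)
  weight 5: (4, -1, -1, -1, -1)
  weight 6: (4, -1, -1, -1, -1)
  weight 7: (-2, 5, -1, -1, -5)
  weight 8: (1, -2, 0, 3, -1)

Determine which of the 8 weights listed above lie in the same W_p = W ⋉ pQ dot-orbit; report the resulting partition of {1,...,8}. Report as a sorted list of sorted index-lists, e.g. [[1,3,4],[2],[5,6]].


Dynkin diagram of C (from the 8 off-diagonal −1 entries): D_5.

Ā_7 reps of the 8 weights (D_5, coords as presented):

  1: (5, 0, 0, 0, 0);  2: (1, 1, 0, 4, 0);  3: (5, 0, 0, 0, 0);  4: (1, 1, 0, 4, 0);  5: (5, 0, 0, 0, 0);  6: (5, 0, 0, 0, 0);  7: (1, 1, 0, 4, 0);  8: (1, 1, 0, 4, 0)

The 8 indices split into 2 linkage classes (same alcove rep ⇔ same W_7-dot-orbit):

[[1, 3, 5, 6], [2, 4, 7, 8]]


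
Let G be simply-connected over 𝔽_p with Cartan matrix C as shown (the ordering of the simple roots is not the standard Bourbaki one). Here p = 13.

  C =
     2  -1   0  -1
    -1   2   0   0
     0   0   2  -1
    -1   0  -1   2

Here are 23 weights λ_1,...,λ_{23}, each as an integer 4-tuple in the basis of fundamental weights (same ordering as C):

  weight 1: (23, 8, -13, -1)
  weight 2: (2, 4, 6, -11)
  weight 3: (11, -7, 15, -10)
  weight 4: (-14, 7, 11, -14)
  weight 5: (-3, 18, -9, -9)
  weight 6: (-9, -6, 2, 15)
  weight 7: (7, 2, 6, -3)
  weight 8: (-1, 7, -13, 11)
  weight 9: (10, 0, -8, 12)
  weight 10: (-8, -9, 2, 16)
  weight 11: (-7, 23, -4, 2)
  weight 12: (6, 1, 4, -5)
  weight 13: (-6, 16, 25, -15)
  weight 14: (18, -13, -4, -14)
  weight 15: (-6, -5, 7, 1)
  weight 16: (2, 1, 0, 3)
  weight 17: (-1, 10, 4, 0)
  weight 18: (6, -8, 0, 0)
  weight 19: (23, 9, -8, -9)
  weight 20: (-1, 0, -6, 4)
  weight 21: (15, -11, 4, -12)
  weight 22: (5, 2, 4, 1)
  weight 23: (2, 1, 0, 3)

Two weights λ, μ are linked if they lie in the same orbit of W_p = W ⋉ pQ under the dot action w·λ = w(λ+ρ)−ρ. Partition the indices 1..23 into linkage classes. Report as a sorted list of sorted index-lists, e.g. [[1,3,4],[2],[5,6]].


Cartan matrix: type A_4 (|W|=120); un-permuting the 4 rows.

Ā_13 reps of the 23 weights (A_4, coords as presented):

    1: (0, 7, 1, 1)
    2: (5, 2, 3, 0)
    3: (0, 3, 1, 6)
    4: (0, 1, 5, 0)
    5: (3, 2, 1, 4)
    6: (5, 2, 3, 0)
    7: (6, 0, 2, 2)
    8: (0, 1, 5, 0)
    9: (0, 7, 1, 1)
    10: (6, 0, 2, 2)
    11: (5, 2, 3, 0)
    12: (3, 2, 1, 4)
    13: (0, 7, 1, 1)
    14: (0, 3, 1, 6)
    15: (3, 2, 1, 4)
    16: (3, 2, 1, 4)
    17: (0, 7, 1, 1)
    18: (0, 7, 1, 1)
    19: (6, 0, 2, 2)
    20: (0, 1, 5, 0)
    21: (5, 2, 3, 0)
    22: (6, 0, 2, 2)
    23: (3, 2, 1, 4)

6 distinct reps among the 23 weights ⇒ 6 W_13-linkage classes:

[[1, 9, 13, 17, 18], [2, 6, 11, 21], [3, 14], [4, 8, 20], [5, 12, 15, 16, 23], [7, 10, 19, 22]]


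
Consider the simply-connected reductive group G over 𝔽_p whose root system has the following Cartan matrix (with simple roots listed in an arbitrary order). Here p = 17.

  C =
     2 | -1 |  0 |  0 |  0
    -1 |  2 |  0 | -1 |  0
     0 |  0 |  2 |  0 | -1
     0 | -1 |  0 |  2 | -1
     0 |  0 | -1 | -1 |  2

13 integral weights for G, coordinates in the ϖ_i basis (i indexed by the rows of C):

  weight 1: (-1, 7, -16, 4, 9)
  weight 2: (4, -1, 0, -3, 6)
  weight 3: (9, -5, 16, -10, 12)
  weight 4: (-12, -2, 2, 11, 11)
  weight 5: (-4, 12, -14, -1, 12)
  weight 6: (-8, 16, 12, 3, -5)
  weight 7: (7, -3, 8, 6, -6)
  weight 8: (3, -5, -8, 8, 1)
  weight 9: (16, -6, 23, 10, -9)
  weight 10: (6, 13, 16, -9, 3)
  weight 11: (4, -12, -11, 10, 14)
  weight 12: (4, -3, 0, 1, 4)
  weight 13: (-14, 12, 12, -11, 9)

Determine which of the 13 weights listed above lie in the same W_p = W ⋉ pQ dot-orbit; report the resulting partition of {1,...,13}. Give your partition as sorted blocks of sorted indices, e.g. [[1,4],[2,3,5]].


Type A_5, rank 5, |W|=720; reorder rows/cols to standard.

Ā_17 reps of the 13 weights (A_5, coords as presented):

    [1] (6, 2, 4, 0, 5)
    [2] (3, 2, 1, 0, 5)
    [3] (6, 4, 4, 0, 0)
    [4] (3, 2, 1, 0, 5)
    [5] (6, 4, 4, 0, 0)
    [6] (6, 4, 4, 0, 0)
    [7] (6, 2, 4, 0, 5)
    [8] (0, 4, 2, 0, 5)
    [9] (3, 2, 1, 0, 5)
    [10] (6, 4, 4, 0, 0)
    [11] (3, 2, 1, 0, 5)
    [12] (3, 2, 1, 0, 5)
    [13] (6, 4, 4, 0, 0)

These 13 weights hit 4 W_17-dot-orbits; sizes (2, 5, 5, 1):

[[1, 7], [2, 4, 9, 11, 12], [3, 5, 6, 10, 13], [8]]


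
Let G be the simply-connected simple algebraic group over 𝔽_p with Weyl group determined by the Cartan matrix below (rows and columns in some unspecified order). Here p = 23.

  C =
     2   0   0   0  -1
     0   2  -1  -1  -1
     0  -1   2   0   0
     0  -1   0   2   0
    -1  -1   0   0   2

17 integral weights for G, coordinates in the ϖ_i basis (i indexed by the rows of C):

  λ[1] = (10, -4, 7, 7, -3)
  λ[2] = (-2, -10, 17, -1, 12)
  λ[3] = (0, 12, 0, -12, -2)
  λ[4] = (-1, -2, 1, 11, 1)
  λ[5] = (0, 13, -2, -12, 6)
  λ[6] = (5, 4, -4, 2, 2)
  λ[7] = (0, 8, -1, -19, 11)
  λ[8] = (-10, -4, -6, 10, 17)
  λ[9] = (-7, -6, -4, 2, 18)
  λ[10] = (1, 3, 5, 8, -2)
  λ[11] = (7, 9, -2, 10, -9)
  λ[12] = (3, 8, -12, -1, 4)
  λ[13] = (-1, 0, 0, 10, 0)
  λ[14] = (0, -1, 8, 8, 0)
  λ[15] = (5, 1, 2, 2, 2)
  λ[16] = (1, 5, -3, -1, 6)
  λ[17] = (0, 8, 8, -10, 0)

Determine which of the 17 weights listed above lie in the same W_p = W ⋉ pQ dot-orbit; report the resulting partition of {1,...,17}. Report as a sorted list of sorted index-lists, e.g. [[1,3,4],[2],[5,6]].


Dynkin diagram of C (from the 8 off-diagonal −1 entries): D_5.

Ā_23 reps of the 17 weights (D_5, coords as presented):

  λ_1+ρ ↦ (6, 2, 3, 3, 3)
  λ_2+ρ ↦ (1, 0, 9, 9, 1)
  λ_3+ρ ↦ (0, 1, 1, 11, 1)
  λ_4+ρ ↦ (0, 1, 1, 11, 1)
  λ_5+ρ ↦ (0, 1, 1, 11, 1)
  λ_6+ρ ↦ (6, 2, 3, 3, 3)
  λ_7+ρ ↦ (1, 0, 9, 9, 1)
  λ_8+ρ ↦ (6, 2, 3, 3, 3)
  λ_9+ρ ↦ (6, 2, 3, 3, 3)
  λ_10+ρ ↦ (1, 3, 6, 9, 0)
  λ_11+ρ ↦ (0, 1, 1, 11, 1)
  λ_12+ρ ↦ (4, 0, 9, 2, 3)
  λ_13+ρ ↦ (0, 1, 1, 11, 1)
  λ_14+ρ ↦ (1, 0, 9, 9, 1)
  λ_15+ρ ↦ (6, 2, 3, 3, 3)
  λ_16+ρ ↦ (2, 4, 2, 0, 4)
  λ_17+ρ ↦ (1, 0, 9, 9, 1)

Grouping the 17 weights by Ā_23-representative: 6 linkage classes.

[[1, 6, 8, 9, 15], [2, 7, 14, 17], [3, 4, 5, 11, 13], [10], [12], [16]]


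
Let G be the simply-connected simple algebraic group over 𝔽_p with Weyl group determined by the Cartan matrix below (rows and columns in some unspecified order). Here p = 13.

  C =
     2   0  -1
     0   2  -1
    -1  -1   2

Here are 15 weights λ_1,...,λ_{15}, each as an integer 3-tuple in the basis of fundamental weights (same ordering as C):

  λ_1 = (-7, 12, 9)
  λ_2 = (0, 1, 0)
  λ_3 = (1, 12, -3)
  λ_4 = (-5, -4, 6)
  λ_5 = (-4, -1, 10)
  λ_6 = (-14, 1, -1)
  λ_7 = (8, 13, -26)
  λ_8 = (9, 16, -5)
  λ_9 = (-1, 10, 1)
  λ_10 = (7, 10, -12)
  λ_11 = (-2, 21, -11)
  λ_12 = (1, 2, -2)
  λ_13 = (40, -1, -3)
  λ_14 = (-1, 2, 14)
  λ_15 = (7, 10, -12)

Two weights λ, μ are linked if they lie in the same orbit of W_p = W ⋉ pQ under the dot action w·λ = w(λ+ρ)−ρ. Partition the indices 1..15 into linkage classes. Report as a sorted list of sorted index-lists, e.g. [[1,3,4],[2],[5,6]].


Root system A_3: the 3×3 matrix C matches after relabeling.

W_13-reps of the 15 weights in Ā_13 (same 3-coord order as C):

  [1] (4, 3, 0)
  [2] (1, 2, 1)
  [3] (0, 11, 2)
  [4] (4, 3, 0)
  [5] (3, 0, 8)
  [6] (0, 11, 2)
  [7] (1, 2, 1)
  [8] (4, 3, 0)
  [9] (0, 11, 2)
  [10] (3, 0, 8)
  [11] (1, 2, 1)
  [12] (1, 2, 1)
  [13] (0, 11, 2)
  [14] (3, 0, 8)
  [15] (3, 0, 8)

Grouping the 15 weights by Ā_13-representative: 4 linkage classes.

[[1, 4, 8], [2, 7, 11, 12], [3, 6, 9, 13], [5, 10, 14, 15]]


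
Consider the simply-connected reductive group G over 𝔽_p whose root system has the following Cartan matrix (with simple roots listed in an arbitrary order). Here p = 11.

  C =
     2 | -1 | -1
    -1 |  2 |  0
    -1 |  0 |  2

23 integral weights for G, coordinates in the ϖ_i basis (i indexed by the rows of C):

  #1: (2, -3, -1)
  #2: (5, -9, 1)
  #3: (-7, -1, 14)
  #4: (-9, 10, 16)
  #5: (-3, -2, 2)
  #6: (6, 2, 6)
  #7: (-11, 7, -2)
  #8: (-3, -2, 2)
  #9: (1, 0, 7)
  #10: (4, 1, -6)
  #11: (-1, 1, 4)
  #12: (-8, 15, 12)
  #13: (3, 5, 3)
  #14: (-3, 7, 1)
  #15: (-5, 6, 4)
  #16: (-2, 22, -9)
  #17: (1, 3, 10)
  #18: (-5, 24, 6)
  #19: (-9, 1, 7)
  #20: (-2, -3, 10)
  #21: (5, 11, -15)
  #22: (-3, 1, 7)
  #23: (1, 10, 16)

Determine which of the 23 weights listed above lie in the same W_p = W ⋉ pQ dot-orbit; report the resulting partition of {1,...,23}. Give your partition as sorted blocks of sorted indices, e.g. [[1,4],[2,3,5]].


C ↔ A_3 under row/col permutation; |W(A_3)| = 24.

λ_j+ρ reflected into Ā_11 (⟨·,θ^∨⟩≤11); 3-tuples as given:

  1: (1, 2, 0);  2: (2, 6, 0);  3: (0, 2, 5);  4: (2, 6, 0);  5: (1, 2, 0);  6: (4, 3, 1);  7: (2, 1, 8);  8: (1, 2, 0);  9: (2, 1, 8);  10: (0, 2, 5);  11: (0, 2, 5);  12: (0, 2, 5);  13: (4, 3, 1);  14: (2, 6, 0);  15: (4, 3, 1);  16: (2, 1, 8);  17: (0, 2, 5);  18: (4, 3, 1);  19: (2, 6, 0);  20: (2, 1, 8);  21: (4, 3, 1);  22: (2, 0, 6);  23: (2, 0, 6)

Grouping the 23 weights by Ā_11-representative: 6 linkage classes.

[[1, 5, 8], [2, 4, 14, 19], [3, 10, 11, 12, 17], [6, 13, 15, 18, 21], [7, 9, 16, 20], [22, 23]]


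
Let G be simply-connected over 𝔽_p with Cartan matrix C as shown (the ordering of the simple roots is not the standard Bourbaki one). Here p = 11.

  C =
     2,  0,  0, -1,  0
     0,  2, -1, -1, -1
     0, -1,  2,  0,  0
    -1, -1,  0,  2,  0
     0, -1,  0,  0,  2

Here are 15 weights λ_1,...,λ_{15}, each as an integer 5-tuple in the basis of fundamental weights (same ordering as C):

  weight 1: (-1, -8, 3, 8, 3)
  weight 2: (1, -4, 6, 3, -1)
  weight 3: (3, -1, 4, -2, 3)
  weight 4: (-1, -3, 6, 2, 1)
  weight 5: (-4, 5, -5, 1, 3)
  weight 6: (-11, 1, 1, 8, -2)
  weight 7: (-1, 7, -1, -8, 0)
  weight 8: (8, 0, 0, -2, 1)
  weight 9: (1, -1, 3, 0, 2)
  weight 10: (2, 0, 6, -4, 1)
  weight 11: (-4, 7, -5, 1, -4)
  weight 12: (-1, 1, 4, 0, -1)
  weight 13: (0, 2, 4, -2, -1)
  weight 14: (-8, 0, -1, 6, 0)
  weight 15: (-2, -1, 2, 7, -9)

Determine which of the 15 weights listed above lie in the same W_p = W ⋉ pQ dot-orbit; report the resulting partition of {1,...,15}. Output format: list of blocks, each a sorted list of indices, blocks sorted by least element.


Cartan matrix: type D_5 (|W|=1920); un-permuting the 5 rows.

Alcove-folded reps (p=11, 15 weights, presented ϖ-order):

  1: (0, 1, 3, 1, 3) · 2: (2, 0, 4, 1, 3) · 3: (2, 0, 4, 1, 3) · 4: (0, 2, 5, 1, 0) · 5: (0, 1, 3, 1, 3) · 6: (7, 1, 0, 0, 1) · 7: (7, 1, 0, 0, 1) · 8: (7, 1, 0, 0, 1) · 9: (2, 0, 4, 1, 3) · 10: (0, 2, 5, 1, 0) · 11: (2, 0, 4, 1, 3) · 12: (0, 2, 5, 1, 0) · 13: (0, 2, 5, 1, 0) · 14: (7, 1, 0, 0, 1) · 15: (0, 2, 5, 1, 0)

4 distinct reps among the 15 weights ⇒ 4 W_11-linkage classes:

[[1, 5], [2, 3, 9, 11], [4, 10, 12, 13, 15], [6, 7, 8, 14]]


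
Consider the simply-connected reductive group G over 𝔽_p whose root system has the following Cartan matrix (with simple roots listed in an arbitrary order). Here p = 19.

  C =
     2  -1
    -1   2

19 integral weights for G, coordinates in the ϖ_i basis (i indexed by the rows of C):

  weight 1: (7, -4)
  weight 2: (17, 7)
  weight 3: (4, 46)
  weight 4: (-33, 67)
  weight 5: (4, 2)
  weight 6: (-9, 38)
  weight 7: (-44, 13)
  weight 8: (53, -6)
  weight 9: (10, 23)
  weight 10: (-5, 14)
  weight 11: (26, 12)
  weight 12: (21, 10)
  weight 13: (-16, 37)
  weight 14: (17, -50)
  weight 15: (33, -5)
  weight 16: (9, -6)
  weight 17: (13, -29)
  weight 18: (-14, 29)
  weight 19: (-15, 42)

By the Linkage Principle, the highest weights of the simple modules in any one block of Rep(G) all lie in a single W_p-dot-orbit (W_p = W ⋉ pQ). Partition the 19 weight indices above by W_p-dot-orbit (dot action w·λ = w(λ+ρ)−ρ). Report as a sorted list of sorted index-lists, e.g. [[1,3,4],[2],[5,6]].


Dynkin diagram of C (from the 2 off-diagonal −1 entries): A_2.

Ā_19 reps of the 19 weights (A_2, coords as presented):

  [1] (5, 3)
  [2] (11, 1)
  [3] (5, 5)
  [4] (2, 6)
  [5] (5, 3)
  [6] (11, 1)
  [7] (5, 5)
  [8] (5, 3)
  [9] (5, 3)
  [10] (4, 11)
  [11] (2, 6)
  [12] (5, 3)
  [13] (4, 0)
  [14] (11, 1)
  [15] (4, 11)
  [16] (5, 5)
  [17] (5, 5)
  [18] (2, 6)
  [19] (5, 5)

These 19 weights hit 6 W_19-dot-orbits; sizes (5, 3, 5, 3, 2, 1):

[[1, 5, 8, 9, 12], [2, 6, 14], [3, 7, 16, 17, 19], [4, 11, 18], [10, 15], [13]]


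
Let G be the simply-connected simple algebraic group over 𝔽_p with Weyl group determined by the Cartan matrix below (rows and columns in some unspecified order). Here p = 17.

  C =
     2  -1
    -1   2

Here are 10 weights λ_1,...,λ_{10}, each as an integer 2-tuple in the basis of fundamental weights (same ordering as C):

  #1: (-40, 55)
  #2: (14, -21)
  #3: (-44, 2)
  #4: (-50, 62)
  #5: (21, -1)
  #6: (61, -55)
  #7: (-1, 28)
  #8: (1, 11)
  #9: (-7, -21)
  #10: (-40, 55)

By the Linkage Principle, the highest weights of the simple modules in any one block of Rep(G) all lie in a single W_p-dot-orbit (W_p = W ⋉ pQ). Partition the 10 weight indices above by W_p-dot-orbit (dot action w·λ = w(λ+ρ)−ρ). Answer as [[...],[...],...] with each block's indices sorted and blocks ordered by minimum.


Cartan matrix: type A_2 (|W|=6); un-permuting the 2 rows.

Each λ_j+ρ reduced to Ā_17; 2-tuples below use C's row order:

  1: (12, 5)
  2: (2, 12)
  3: (8, 3)
  4: (2, 12)
  5: (12, 5)
  6: (8, 3)
  7: (12, 5)
  8: (2, 12)
  9: (8, 3)
  10: (12, 5)

Grouping the 10 weights by Ā_17-representative: 3 linkage classes.

[[1, 5, 7, 10], [2, 4, 8], [3, 6, 9]]


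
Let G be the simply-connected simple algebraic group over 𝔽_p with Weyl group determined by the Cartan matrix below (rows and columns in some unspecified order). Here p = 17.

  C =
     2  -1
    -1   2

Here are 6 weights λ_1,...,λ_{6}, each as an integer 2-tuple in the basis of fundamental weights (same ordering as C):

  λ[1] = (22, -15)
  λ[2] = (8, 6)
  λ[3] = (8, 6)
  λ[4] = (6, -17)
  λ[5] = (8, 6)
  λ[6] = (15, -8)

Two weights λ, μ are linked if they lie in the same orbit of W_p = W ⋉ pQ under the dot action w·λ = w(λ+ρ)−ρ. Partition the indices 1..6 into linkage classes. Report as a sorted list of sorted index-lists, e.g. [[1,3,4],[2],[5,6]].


C ↔ A_2 under row/col permutation; |W(A_2)| = 6.

Ā_17 reps of the 6 weights (A_2, coords as presented):

  λ_1+ρ ↦ (3, 8) · λ_2+ρ ↦ (9, 7) · λ_3+ρ ↦ (9, 7) · λ_4+ρ ↦ (9, 7) · λ_5+ρ ↦ (9, 7) · λ_6+ρ ↦ (9, 7)

Partition of {1..6} into 2 W_17-dot-orbits:

[[1], [2, 3, 4, 5, 6]]


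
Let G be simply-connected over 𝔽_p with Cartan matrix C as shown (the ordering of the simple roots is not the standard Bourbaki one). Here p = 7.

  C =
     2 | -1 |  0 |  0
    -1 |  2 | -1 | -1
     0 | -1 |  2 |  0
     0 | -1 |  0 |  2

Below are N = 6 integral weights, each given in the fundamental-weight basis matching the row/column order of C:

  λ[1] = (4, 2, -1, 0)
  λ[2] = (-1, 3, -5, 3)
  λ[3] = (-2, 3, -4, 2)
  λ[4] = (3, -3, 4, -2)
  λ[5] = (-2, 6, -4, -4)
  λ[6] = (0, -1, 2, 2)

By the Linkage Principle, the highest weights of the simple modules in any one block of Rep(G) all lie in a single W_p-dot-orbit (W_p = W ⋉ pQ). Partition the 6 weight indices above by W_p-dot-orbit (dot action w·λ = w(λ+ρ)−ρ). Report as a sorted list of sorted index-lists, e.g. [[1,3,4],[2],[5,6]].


C ↔ D_4 under row/col permutation; |W(D_4)| = 192.

Ā_7 reps of the 6 weights (D_4, coords as presented):

  1: (2, 1, 1, 0) · 2: (1, 0, 3, 3) · 3: (1, 0, 3, 3) · 4: (1, 1, 2, 2) · 5: (1, 0, 3, 3) · 6: (1, 0, 3, 3)

The 6 indices split into 3 linkage classes (same alcove rep ⇔ same W_7-dot-orbit):

[[1], [2, 3, 5, 6], [4]]


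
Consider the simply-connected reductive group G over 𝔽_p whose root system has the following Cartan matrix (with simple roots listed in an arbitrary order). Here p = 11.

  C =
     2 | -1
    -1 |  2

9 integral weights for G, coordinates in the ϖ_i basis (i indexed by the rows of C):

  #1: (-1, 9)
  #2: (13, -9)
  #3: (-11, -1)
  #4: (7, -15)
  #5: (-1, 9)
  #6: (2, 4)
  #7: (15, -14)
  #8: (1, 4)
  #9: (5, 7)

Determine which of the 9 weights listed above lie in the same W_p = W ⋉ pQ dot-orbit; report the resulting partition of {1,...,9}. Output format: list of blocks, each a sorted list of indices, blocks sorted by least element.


Root system A_2: the 2×2 matrix C matches after relabeling.

Folding the 9 weights λ_j+ρ into Ā_11 (reps in the given 2-coord order):

    1: (0, 10)
    2: (3, 5)
    3: (0, 10)
    4: (3, 5)
    5: (0, 10)
    6: (3, 5)
    7: (2, 6)
    8: (2, 5)
    9: (3, 5)

Grouping the 9 weights by Ā_11-representative: 4 linkage classes.

[[1, 3, 5], [2, 4, 6, 9], [7], [8]]


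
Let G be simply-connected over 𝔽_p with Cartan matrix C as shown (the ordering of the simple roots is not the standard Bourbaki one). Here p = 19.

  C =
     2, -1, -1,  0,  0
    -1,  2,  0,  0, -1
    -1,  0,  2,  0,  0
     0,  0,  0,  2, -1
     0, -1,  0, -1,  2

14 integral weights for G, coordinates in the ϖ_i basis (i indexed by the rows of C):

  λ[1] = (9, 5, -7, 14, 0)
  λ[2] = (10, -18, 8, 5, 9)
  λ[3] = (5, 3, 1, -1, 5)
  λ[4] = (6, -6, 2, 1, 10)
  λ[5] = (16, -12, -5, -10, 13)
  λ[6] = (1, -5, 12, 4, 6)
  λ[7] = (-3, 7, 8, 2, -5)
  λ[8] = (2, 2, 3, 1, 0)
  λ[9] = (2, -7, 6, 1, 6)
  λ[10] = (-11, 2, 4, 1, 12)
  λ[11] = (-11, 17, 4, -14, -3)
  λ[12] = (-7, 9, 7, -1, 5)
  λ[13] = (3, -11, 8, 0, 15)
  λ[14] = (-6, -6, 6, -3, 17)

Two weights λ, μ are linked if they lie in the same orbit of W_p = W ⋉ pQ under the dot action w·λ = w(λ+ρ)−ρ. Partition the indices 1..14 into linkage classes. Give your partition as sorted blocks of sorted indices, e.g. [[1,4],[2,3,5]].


C ↔ A_5 under row/col permutation; |W(A_5)| = 720.

λ_j+ρ reflected into Ā_19 (⟨·,θ^∨⟩≤19); 5-tuples as given:

  1: (3, 3, 4, 2, 1) · 2: (6, 4, 2, 0, 6) · 3: (6, 4, 2, 0, 6) · 4: (2, 5, 3, 2, 6) · 5: (2, 5, 3, 2, 6) · 6: (2, 2, 7, 1, 3) · 7: (2, 2, 7, 1, 3) · 8: (3, 3, 4, 2, 1) · 9: (3, 3, 4, 2, 1) · 10: (2, 5, 3, 2, 6) · 11: (2, 5, 3, 2, 6) · 12: (6, 4, 2, 0, 6) · 13: (6, 4, 2, 0, 6) · 14: (2, 5, 3, 2, 6)

Partition of {1..14} into 4 W_19-dot-orbits:

[[1, 8, 9], [2, 3, 12, 13], [4, 5, 10, 11, 14], [6, 7]]


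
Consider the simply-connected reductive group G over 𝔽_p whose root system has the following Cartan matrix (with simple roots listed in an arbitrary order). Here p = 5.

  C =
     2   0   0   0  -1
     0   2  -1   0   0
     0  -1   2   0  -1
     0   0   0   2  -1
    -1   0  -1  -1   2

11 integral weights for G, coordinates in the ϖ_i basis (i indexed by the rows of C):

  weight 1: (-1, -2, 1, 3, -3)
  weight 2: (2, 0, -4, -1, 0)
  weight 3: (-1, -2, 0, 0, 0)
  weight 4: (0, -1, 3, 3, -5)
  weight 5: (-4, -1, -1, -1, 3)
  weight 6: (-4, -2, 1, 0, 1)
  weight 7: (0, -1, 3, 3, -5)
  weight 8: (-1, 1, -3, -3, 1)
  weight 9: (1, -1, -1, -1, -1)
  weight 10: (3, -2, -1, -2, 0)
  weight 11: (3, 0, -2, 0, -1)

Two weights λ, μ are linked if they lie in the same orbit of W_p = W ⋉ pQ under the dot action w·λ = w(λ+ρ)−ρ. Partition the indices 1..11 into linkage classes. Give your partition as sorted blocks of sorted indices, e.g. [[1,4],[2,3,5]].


D_5 Cartan matrix, 5 simple roots permuted; ρ=(1,1,1,1,1).

λ_j+ρ reflected into Ā_5 (⟨·,θ^∨⟩≤5); 5-tuples as given:

    [1] (1, 0, 0, 1, 1)
    [2] (0, 1, 0, 1, 1)
    [3] (0, 1, 0, 1, 1)
    [4] (3, 0, 0, 0, 1)
    [5] (3, 0, 0, 0, 1)
    [6] (2, 1, 0, 0, 1)
    [7] (3, 0, 0, 0, 1)
    [8] (2, 0, 0, 0, 0)
    [9] (2, 0, 0, 0, 0)
    [10] (3, 0, 0, 0, 1)
    [11] (3, 0, 0, 0, 1)

These 11 weights hit 5 W_5-dot-orbits; sizes (1, 2, 5, 1, 2):

[[1], [2, 3], [4, 5, 7, 10, 11], [6], [8, 9]]


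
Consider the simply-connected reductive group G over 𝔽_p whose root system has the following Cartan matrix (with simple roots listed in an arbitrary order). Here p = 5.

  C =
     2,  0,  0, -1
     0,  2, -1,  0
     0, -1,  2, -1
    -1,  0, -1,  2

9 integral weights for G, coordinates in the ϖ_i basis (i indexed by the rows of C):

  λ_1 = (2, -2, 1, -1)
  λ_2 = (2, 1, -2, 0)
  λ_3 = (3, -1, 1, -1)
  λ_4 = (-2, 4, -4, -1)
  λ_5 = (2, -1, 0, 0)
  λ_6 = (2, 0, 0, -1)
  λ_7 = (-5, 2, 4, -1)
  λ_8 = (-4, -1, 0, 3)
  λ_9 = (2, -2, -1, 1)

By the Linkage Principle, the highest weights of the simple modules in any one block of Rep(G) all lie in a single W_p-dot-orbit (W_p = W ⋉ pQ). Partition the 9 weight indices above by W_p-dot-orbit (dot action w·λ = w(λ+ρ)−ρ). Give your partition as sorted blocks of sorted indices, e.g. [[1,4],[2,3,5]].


A_4 Cartan matrix, 4 simple roots permuted; ρ=(1,1,1,1).

W_5-reps of the 9 weights in Ā_5 (same 4-coord order as C):

  λ_1+ρ ↦ (3, 1, 1, 0);  λ_2+ρ ↦ (3, 1, 1, 0);  λ_3+ρ ↦ (3, 1, 1, 0);  λ_4+ρ ↦ (3, 1, 1, 0);  λ_5+ρ ↦ (3, 0, 1, 1);  λ_6+ρ ↦ (3, 1, 1, 0);  λ_7+ρ ↦ (3, 0, 1, 1);  λ_8+ρ ↦ (3, 0, 1, 1);  λ_9+ρ ↦ (3, 0, 1, 1)

Linkage partition of the 9 weights (2 classes, p=5):

[[1, 2, 3, 4, 6], [5, 7, 8, 9]]


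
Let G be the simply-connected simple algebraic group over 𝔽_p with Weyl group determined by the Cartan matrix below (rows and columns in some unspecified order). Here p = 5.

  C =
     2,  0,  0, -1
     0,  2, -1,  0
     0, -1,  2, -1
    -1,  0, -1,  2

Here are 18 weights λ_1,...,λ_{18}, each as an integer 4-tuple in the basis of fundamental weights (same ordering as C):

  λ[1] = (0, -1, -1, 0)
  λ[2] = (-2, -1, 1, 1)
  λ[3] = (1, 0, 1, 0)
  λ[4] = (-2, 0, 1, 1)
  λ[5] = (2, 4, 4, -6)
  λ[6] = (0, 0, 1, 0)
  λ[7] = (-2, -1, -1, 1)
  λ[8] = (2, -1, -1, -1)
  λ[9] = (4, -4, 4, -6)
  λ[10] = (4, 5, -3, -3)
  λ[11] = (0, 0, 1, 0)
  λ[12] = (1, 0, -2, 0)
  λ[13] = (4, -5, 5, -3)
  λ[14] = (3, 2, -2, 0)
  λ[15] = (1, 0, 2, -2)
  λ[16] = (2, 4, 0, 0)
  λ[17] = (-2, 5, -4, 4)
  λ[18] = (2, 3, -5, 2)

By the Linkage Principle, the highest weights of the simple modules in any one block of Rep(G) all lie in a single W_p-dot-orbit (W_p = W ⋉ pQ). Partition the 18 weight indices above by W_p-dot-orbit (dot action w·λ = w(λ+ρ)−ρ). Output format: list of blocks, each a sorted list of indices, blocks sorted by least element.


A_4 Cartan matrix, 4 simple roots permuted; ρ=(1,1,1,1).

Each λ_j+ρ reduced to Ā_5; 4-tuples below use C's row order:

  [1] (1, 0, 0, 1);  [2] (1, 0, 2, 1);  [3] (1, 0, 2, 1);  [4] (1, 1, 2, 1);  [5] (3, 0, 0, 0);  [6] (1, 1, 2, 1);  [7] (1, 0, 0, 1);  [8] (3, 0, 0, 0);  [9] (0, 0, 3, 2);  [10] (1, 0, 2, 1);  [11] (1, 1, 2, 1);  [12] (2, 0, 1, 0);  [13] (1, 0, 0, 1);  [14] (2, 0, 1, 0);  [15] (1, 1, 2, 1);  [16] (1, 0, 0, 1);  [17] (1, 0, 2, 1);  [18] (1, 1, 2, 1)

The 18 indices split into 6 linkage classes (same alcove rep ⇔ same W_5-dot-orbit):

[[1, 7, 13, 16], [2, 3, 10, 17], [4, 6, 11, 15, 18], [5, 8], [9], [12, 14]]


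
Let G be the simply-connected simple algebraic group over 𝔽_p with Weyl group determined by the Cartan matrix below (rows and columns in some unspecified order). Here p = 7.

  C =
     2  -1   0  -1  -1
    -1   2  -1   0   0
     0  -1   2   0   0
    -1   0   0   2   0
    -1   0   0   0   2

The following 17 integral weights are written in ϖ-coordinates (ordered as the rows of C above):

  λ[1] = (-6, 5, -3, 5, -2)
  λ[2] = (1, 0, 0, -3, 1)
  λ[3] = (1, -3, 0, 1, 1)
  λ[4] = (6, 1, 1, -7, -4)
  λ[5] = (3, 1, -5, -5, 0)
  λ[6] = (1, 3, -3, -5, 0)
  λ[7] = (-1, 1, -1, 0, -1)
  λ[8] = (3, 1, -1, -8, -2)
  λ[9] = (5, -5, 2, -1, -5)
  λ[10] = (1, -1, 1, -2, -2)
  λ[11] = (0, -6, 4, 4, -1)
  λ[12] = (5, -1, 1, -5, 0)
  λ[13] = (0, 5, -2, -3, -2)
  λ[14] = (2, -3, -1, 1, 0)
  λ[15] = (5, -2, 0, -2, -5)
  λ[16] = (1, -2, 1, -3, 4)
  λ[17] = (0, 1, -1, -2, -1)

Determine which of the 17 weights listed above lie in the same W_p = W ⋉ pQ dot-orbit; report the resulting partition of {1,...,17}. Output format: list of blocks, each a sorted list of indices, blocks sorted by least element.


Type D_5, rank 5, |W|=1920; reorder rows/cols to standard.

Alcove-folded reps (p=7, 17 weights, presented ϖ-order):

  λ_1 → (0, 1, 0, 1, 4)
  λ_2 → (0, 1, 1, 2, 2)
  λ_3 → (0, 1, 1, 2, 2)
  λ_4 → (1, 0, 2, 2, 1)
  λ_5 → (1, 0, 2, 2, 1)
  λ_6 → (1, 0, 2, 2, 1)
  λ_7 → (0, 2, 0, 1, 0)
  λ_8 → (0, 1, 1, 2, 2)
  λ_9 → (0, 1, 1, 2, 2)
  λ_10 → (0, 0, 2, 1, 1)
  λ_11 → (0, 1, 0, 1, 4)
  λ_12 → (1, 0, 2, 2, 1)
  λ_13 → (1, 0, 1, 0, 1)
  λ_14 → (1, 0, 2, 2, 1)
  λ_15 → (0, 1, 0, 1, 4)
  λ_16 → (0, 1, 0, 1, 4)
  λ_17 → (0, 2, 0, 1, 0)

6 distinct reps among the 17 weights ⇒ 6 W_7-linkage classes:

[[1, 11, 15, 16], [2, 3, 8, 9], [4, 5, 6, 12, 14], [7, 17], [10], [13]]


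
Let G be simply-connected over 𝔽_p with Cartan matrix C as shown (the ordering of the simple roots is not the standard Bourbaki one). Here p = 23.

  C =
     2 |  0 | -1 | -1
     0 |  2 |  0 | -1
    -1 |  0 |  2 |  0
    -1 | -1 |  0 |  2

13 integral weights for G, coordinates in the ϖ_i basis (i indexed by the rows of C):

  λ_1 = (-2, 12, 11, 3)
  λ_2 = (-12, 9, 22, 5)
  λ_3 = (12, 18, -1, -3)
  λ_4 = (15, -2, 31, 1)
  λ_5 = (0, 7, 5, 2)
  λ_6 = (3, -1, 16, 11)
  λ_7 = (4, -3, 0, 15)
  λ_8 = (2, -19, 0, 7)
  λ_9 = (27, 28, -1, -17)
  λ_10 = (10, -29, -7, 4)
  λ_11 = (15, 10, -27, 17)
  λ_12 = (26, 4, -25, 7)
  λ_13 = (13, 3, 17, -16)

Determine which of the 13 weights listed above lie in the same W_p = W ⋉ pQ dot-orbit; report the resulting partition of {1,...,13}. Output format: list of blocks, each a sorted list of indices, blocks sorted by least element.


Root system A_4: the 4×4 matrix C matches after relabeling.

W_23-reps of the 13 weights in Ā_23 (same 4-coord order as C):

  λ_1+ρ ↦ (1, 8, 6, 3) · λ_2+ρ ↦ (6, 0, 7, 5) · λ_3+ρ ↦ (4, 10, 7, 2) · λ_4+ρ ↦ (5, 2, 1, 14) · λ_5+ρ ↦ (1, 8, 6, 3) · λ_6+ρ ↦ (4, 10, 7, 2) · λ_7+ρ ↦ (5, 2, 1, 14) · λ_8+ρ ↦ (1, 8, 6, 3) · λ_9+ρ ↦ (6, 0, 7, 5) · λ_10+ρ ↦ (6, 0, 7, 5) · λ_11+ρ ↦ (1, 8, 6, 3) · λ_12+ρ ↦ (1, 8, 6, 3) · λ_13+ρ ↦ (1, 2, 8, 3)

Linkage partition of the 13 weights (5 classes, p=23):

[[1, 5, 8, 11, 12], [2, 9, 10], [3, 6], [4, 7], [13]]


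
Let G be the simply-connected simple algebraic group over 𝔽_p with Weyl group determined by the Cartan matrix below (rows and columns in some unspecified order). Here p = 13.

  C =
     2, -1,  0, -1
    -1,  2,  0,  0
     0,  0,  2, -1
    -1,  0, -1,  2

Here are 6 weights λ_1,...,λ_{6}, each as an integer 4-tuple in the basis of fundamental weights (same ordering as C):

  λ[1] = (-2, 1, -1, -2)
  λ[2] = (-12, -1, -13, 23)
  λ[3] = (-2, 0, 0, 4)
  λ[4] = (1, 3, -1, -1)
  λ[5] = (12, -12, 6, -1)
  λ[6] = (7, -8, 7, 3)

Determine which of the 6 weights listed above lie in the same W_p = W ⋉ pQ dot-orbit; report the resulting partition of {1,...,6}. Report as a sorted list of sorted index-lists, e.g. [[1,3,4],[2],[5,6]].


Root system A_4: the 4×4 matrix C matches after relabeling.

Folding the 6 weights λ_j+ρ into Ā_13 (reps in the given 4-coord order):

  [1] (0, 0, 1, 1);  [2] (0, 0, 1, 1);  [3] (1, 0, 1, 4);  [4] (2, 4, 0, 0);  [5] (2, 4, 0, 0);  [6] (1, 0, 1, 4)

Partition of {1..6} into 3 W_13-dot-orbits:

[[1, 2], [3, 6], [4, 5]]


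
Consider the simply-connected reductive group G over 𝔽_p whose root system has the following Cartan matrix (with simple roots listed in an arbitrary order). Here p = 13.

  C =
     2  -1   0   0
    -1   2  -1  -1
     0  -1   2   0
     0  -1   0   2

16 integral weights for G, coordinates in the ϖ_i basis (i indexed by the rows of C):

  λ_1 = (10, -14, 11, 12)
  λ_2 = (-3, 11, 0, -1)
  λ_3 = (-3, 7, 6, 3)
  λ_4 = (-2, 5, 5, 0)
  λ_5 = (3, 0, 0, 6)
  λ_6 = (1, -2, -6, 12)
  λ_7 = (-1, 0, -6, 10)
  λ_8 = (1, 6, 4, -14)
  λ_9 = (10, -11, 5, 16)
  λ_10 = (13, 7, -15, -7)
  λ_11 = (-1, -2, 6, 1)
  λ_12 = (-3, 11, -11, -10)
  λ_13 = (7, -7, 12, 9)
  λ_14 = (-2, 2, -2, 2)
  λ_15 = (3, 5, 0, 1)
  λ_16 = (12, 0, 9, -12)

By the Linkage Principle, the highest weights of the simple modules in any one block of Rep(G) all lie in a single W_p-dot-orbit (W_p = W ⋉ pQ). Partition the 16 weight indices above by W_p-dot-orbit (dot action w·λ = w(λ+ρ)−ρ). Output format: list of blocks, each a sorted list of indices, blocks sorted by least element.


C ↔ D_4 under row/col permutation; |W(D_4)| = 192.

W_13-reps of the 16 weights in Ā_13 (same 4-coord order as C):

  λ_1 → (2, 0, 1, 0);  λ_2 → (2, 0, 1, 0);  λ_3 → (4, 0, 1, 2);  λ_4 → (1, 0, 6, 1);  λ_5 → (4, 0, 1, 7);  λ_6 → (4, 0, 1, 7);  λ_7 → (4, 0, 1, 7);  λ_8 → (4, 0, 1, 7);  λ_9 → (4, 0, 1, 2);  λ_10 → (1, 1, 1, 3);  λ_11 → (1, 0, 6, 1);  λ_12 → (7, 2, 1, 0);  λ_13 → (4, 0, 1, 2);  λ_14 → (1, 1, 1, 3);  λ_15 → (4, 0, 1, 2);  λ_16 → (2, 0, 1, 0)

These 16 weights hit 6 W_13-dot-orbits; sizes (3, 4, 2, 4, 2, 1):

[[1, 2, 16], [3, 9, 13, 15], [4, 11], [5, 6, 7, 8], [10, 14], [12]]


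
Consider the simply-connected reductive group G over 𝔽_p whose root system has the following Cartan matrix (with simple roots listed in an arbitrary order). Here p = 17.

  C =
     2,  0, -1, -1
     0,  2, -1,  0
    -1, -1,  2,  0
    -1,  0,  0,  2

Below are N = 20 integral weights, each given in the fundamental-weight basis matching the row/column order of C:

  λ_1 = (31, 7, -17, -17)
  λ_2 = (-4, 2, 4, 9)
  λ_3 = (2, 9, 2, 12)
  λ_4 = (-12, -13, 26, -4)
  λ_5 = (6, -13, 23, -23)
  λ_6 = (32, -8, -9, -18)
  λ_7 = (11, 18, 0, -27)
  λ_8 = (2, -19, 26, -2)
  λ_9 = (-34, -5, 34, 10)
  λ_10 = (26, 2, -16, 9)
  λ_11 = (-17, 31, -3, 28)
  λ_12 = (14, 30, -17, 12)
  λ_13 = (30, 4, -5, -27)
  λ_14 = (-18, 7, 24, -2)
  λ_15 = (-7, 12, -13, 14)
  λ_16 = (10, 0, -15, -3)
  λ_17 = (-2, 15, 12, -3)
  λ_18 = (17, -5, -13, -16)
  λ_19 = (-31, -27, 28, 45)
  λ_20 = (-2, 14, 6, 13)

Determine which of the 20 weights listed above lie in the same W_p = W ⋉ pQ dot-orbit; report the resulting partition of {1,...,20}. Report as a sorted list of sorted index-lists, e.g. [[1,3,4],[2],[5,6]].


C ↔ A_4 under row/col permutation; |W(A_4)| = 120.

Folding the 20 weights λ_j+ρ into Ā_17 (reps in the given 4-coord order):

  [1] (0, 7, 1, 1) · [2] (3, 3, 2, 7) · [3] (3, 2, 1, 1) · [4] (3, 2, 1, 1) · [5] (3, 3, 2, 7) · [6] (0, 7, 1, 1) · [7] (2, 9, 2, 1) · [8] (9, 4, 1, 2) · [9] (4, 2, 9, 1) · [10] (3, 3, 2, 7) · [11] (4, 2, 9, 1) · [12] (4, 2, 9, 1) · [13] (9, 4, 1, 2) · [14] (0, 7, 1, 1) · [15] (9, 4, 1, 2) · [16] (2, 9, 2, 1) · [17] (9, 4, 1, 2) · [18] (4, 2, 9, 1) · [19] (9, 4, 1, 2) · [20] (3, 2, 1, 1)

These 20 weights hit 6 W_17-dot-orbits; sizes (3, 3, 3, 2, 5, 4):

[[1, 6, 14], [2, 5, 10], [3, 4, 20], [7, 16], [8, 13, 15, 17, 19], [9, 11, 12, 18]]


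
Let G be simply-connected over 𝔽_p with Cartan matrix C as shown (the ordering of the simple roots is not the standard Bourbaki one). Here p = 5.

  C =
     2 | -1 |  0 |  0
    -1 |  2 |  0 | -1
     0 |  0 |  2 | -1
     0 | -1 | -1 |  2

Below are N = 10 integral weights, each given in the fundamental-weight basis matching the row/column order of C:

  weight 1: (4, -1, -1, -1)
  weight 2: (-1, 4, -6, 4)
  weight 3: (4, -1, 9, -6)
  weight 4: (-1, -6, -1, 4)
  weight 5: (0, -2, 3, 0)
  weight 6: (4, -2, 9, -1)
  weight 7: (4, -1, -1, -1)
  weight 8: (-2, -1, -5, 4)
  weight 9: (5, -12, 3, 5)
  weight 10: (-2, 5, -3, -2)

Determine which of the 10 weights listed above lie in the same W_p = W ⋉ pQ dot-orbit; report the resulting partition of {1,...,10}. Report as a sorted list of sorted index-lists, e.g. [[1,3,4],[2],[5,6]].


Cartan matrix: type A_4 (|W|=120); un-permuting the 4 rows.

W_5-reps of the 10 weights in Ā_5 (same 4-coord order as C):

  λ_1+ρ ↦ (5, 0, 0, 0);  λ_2+ρ ↦ (5, 0, 0, 0);  λ_3+ρ ↦ (5, 0, 0, 0);  λ_4+ρ ↦ (5, 0, 0, 0);  λ_5+ρ ↦ (0, 1, 4, 0);  λ_6+ρ ↦ (0, 1, 4, 0);  λ_7+ρ ↦ (5, 0, 0, 0);  λ_8+ρ ↦ (0, 1, 4, 0);  λ_9+ρ ↦ (0, 1, 4, 0);  λ_10+ρ ↦ (0, 2, 0, 2)

Grouping the 10 weights by Ā_5-representative: 3 linkage classes.

[[1, 2, 3, 4, 7], [5, 6, 8, 9], [10]]
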